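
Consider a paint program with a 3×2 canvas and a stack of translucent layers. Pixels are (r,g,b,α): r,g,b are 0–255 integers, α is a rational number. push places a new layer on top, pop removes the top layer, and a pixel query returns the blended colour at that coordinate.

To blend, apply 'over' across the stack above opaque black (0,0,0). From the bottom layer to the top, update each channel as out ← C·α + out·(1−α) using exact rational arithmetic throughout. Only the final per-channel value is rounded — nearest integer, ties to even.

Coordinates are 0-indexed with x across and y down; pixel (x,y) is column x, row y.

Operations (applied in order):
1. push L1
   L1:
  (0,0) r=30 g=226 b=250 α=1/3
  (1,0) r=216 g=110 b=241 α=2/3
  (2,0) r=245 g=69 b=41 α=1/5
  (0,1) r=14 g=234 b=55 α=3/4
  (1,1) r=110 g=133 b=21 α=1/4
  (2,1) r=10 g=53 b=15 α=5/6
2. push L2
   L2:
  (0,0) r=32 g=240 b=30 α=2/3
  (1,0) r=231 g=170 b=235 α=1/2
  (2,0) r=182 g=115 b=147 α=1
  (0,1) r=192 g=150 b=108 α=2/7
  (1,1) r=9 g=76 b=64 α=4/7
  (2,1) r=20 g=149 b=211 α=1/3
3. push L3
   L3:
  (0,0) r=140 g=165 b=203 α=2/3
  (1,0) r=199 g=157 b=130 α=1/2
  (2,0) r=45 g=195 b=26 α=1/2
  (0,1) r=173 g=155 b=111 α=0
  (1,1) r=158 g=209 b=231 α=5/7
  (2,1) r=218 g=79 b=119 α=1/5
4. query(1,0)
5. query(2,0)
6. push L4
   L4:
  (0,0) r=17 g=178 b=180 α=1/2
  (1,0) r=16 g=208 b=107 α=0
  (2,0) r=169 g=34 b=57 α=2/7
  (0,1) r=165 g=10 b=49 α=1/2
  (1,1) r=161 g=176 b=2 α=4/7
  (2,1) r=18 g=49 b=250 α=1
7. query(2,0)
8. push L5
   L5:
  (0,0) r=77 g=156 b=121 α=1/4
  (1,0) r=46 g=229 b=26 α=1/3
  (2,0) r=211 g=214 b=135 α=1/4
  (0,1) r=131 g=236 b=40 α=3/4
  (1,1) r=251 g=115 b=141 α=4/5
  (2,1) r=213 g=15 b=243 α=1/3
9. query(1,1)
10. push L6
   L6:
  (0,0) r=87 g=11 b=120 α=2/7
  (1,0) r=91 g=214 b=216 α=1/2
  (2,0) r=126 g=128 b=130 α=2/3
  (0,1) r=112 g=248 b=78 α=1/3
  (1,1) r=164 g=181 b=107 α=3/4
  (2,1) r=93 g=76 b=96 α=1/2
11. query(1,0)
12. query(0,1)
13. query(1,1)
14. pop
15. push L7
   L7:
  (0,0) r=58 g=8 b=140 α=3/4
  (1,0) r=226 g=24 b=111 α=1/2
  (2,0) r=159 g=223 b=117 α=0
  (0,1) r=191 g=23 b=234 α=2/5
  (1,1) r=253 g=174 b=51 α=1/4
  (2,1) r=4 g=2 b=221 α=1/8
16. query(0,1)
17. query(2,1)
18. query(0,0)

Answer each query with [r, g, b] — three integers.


at x=1,y=0 over L1,L2,L3:
+L1 (α=2/3) → [144, 220/3, 482/3]
+L2 (α=1/2) → [375/2, 365/3, 1187/6]
+L3 (α=1/2) → [773/4, 418/3, 1967/12]
rounded: [193, 139, 164]

at x=2,y=0 over L1,L2,L3:
+L1 (α=1/5) → [49, 69/5, 41/5]
+L2 (α=1) → [182, 115, 147]
+L3 (α=1/2) → [227/2, 155, 173/2]
rounded: [114, 155, 86]

query (2,0) [L1,L2,L3,L4] — begin 0,0,0
+L1 (α=1/5) → [49, 69/5, 41/5]
+L2 (α=1) → [182, 115, 147]
+L3 (α=1/2) → [227/2, 155, 173/2]
+L4 (α=2/7) → [1811/14, 843/7, 1093/14]
rounded: [129, 120, 78]

query (1,1) [L1,L2,L3,L4,L5] — begin 0,0,0
after L1 α=1/4: [55/2, 133/4, 21/4]
after L2 α=4/7: [237/14, 1615/28, 1087/28]
after L3 α=5/7: [5767/49, 16245/98, 17257/98]
after L4 α=4/7: [48857/343, 117727/686, 52555/686]
after L5 α=4/5: [393229/1715, 433287/3430, 439459/3430]
= [229, 126, 128]

at x=1,y=0 over L1,L2,L3,L4,L5,L6:
after L1 α=2/3: [144, 220/3, 482/3]
after L2 α=1/2: [375/2, 365/3, 1187/6]
after L3 α=1/2: [773/4, 418/3, 1967/12]
after L4 α=0: [773/4, 418/3, 1967/12]
after L5 α=1/3: [865/6, 1523/9, 2123/18]
after L6 α=1/2: [1411/12, 3449/18, 6011/36]
→ [118, 192, 167]

query (0,1) [L1,L2,L3,L4,L5,L6] — begin 0,0,0
L1 α=3/4: [21/2, 351/2, 165/4]
L2 α=2/7: [873/14, 2355/14, 1689/28]
L3 α=0: [873/14, 2355/14, 1689/28]
L4 α=1/2: [3183/28, 2495/28, 3061/56]
L5 α=3/4: [14187/112, 22319/112, 9781/224]
L6 α=1/3: [20459/168, 12069/56, 18517/336]
→ [122, 216, 55]

query (1,1) [L1,L2,L3,L4,L5,L6] — begin 0,0,0
after L1 α=1/4: [55/2, 133/4, 21/4]
after L2 α=4/7: [237/14, 1615/28, 1087/28]
after L3 α=5/7: [5767/49, 16245/98, 17257/98]
after L4 α=4/7: [48857/343, 117727/686, 52555/686]
after L5 α=4/5: [393229/1715, 433287/3430, 439459/3430]
after L6 α=3/4: [1237009/6860, 2295777/13720, 1540489/13720]
→ [180, 167, 112]

query (0,1) [L1,L2,L3,L4,L5,L7] — begin 0,0,0
after L1 α=3/4: [21/2, 351/2, 165/4]
after L2 α=2/7: [873/14, 2355/14, 1689/28]
after L3 α=0: [873/14, 2355/14, 1689/28]
after L4 α=1/2: [3183/28, 2495/28, 3061/56]
after L5 α=3/4: [14187/112, 22319/112, 9781/224]
after L7 α=2/5: [17069/112, 72109/560, 26835/224]
→ [152, 129, 120]

query (2,1) [L1,L2,L3,L4,L5,L7] — begin 0,0,0
after L1 α=5/6: [25/3, 265/6, 25/2]
after L2 α=1/3: [110/9, 712/9, 236/3]
after L3 α=1/5: [2402/45, 3559/45, 1301/15]
after L4 α=1: [18, 49, 250]
after L5 α=1/3: [83, 113/3, 743/3]
after L7 α=1/8: [585/8, 797/24, 733/3]
= [73, 33, 244]

query (0,0) [L1,L2,L3,L4,L5,L7] — begin 0,0,0
L1 α=1/3: [10, 226/3, 250/3]
L2 α=2/3: [74/3, 1666/9, 430/9]
L3 α=2/3: [914/9, 4636/27, 4084/27]
L4 α=1/2: [1067/18, 4721/27, 4472/27]
L5 α=1/4: [1529/24, 6125/36, 5561/36]
L7 α=3/4: [5705/96, 6989/144, 20681/144]
rounded: [59, 49, 144]


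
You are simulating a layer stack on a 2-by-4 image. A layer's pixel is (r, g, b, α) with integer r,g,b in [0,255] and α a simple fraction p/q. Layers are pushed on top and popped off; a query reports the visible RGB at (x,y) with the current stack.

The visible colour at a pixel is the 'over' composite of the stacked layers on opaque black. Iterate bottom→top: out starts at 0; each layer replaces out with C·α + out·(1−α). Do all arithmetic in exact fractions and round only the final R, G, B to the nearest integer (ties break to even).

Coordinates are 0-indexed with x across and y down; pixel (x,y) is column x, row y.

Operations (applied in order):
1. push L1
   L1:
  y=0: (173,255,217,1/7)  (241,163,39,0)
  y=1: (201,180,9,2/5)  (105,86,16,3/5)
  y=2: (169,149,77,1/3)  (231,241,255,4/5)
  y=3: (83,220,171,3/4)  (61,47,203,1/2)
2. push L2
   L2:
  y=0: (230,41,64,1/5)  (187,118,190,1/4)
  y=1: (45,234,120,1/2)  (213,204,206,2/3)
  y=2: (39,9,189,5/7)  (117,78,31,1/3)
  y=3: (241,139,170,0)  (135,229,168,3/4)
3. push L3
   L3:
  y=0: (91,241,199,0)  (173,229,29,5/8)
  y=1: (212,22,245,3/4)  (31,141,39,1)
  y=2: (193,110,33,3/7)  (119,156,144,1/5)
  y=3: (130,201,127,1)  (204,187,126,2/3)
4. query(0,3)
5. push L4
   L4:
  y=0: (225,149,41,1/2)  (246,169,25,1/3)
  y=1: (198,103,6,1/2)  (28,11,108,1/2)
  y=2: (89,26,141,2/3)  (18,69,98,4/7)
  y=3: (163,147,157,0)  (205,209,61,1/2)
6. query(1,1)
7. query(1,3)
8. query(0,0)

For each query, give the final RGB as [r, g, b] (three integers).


at x=0,y=3 over L1,L2,L3:
L1 α=3/4: [249/4, 165, 513/4]
L2 α=0: [249/4, 165, 513/4]
L3 α=1: [130, 201, 127]
rounded: [130, 201, 127]

at x=1,y=1 over L1,L2,L3,L4:
+L1 (α=3/5) → [63, 258/5, 48/5]
+L2 (α=2/3) → [163, 766/5, 2108/15]
+L3 (α=1) → [31, 141, 39]
+L4 (α=1/2) → [59/2, 76, 147/2]
rounded: [30, 76, 74]

(1,3) stack=L1,L2,L3,L4; from [0,0,0]:
+L1 (α=1/2) → [61/2, 47/2, 203/2]
+L2 (α=3/4) → [871/8, 1421/8, 1211/8]
+L3 (α=2/3) → [4135/24, 1471/8, 3227/24]
+L4 (α=1/2) → [9055/48, 3143/16, 4691/48]
= [189, 196, 98]

query (0,0) [L1,L2,L3,L4] — begin 0,0,0
L1 α=1/7: [173/7, 255/7, 31]
L2 α=1/5: [2302/35, 1307/35, 188/5]
L3 α=0: [2302/35, 1307/35, 188/5]
L4 α=1/2: [10177/70, 3261/35, 393/10]
= [145, 93, 39]


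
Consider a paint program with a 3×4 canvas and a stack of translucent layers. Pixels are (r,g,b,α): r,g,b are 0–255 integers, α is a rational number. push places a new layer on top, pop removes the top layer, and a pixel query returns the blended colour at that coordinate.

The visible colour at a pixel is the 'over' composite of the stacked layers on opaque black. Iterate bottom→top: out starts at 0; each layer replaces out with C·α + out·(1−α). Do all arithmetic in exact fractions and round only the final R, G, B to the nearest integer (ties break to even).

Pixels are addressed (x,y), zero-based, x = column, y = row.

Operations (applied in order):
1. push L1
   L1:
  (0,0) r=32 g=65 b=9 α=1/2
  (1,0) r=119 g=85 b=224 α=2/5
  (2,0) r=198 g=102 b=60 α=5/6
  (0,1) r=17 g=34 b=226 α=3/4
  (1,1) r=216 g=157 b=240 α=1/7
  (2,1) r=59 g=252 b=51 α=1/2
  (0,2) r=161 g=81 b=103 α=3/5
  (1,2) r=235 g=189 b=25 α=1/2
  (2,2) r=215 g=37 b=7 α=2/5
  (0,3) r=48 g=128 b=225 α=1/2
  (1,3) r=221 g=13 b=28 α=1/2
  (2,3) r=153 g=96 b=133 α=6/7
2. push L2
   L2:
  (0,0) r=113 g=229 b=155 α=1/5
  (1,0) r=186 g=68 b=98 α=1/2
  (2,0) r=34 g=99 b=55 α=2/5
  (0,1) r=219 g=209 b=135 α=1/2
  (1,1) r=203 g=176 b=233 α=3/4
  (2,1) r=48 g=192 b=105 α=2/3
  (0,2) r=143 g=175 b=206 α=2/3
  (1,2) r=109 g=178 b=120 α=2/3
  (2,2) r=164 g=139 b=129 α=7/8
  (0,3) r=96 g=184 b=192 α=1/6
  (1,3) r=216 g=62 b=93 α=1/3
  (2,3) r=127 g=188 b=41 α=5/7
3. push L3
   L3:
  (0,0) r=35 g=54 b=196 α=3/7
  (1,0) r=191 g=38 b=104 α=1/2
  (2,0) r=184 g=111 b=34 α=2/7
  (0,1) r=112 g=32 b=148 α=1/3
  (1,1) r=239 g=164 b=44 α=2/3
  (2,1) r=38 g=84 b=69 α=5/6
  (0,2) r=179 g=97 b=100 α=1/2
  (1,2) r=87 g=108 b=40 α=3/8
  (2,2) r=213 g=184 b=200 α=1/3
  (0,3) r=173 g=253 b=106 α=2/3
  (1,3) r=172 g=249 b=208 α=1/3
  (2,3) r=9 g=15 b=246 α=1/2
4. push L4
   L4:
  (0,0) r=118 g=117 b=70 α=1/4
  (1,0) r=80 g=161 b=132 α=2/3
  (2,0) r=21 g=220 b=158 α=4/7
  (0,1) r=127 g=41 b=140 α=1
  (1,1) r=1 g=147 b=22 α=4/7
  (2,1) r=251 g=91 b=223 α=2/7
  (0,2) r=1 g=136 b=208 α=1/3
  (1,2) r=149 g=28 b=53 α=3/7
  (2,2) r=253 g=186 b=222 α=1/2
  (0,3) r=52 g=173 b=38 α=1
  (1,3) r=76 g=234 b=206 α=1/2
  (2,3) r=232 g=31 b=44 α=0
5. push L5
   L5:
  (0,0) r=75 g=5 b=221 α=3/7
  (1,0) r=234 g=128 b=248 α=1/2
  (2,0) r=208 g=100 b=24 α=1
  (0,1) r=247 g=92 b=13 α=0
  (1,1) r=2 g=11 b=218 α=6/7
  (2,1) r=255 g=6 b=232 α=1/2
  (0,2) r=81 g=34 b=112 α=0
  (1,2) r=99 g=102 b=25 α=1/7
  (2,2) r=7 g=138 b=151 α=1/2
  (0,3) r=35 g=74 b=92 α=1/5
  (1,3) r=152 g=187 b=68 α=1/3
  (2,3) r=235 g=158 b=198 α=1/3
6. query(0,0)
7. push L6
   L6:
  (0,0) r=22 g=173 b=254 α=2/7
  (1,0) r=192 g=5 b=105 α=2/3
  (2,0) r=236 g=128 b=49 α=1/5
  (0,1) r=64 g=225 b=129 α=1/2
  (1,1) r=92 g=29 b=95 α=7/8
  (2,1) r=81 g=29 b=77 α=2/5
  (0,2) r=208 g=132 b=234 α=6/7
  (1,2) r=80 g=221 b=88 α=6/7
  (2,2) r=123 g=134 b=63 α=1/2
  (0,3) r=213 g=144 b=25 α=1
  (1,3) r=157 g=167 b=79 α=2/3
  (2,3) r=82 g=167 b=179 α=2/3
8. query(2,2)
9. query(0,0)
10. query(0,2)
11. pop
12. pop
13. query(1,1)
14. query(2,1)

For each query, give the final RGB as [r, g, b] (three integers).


at x=0,y=0 over L1,L2,L3,L4,L5:
+L1 (α=1/2) → [16, 65/2, 9/2]
+L2 (α=1/5) → [177/5, 359/5, 173/5]
+L3 (α=3/7) → [1233/35, 2246/35, 3632/35]
+L4 (α=1/4) → [7829/140, 10833/140, 6673/70]
+L5 (α=3/7) → [15704/245, 11358/245, 36551/245]
= [64, 46, 149]

(2,2) stack=L1,L2,L3,L4,L5,L6; from [0,0,0]:
+L1 (α=2/5) → [86, 74/5, 14/5]
+L2 (α=7/8) → [617/4, 4939/40, 4529/40]
+L3 (α=1/3) → [1043/6, 2873/20, 2843/20]
+L4 (α=1/2) → [2561/12, 6593/40, 7283/40]
+L5 (α=1/2) → [2645/24, 12113/80, 13323/80]
+L6 (α=1/2) → [5597/48, 22833/160, 18363/160]
= [117, 143, 115]

(0,0) stack=L1,L2,L3,L4,L5,L6; from [0,0,0]:
L1 α=1/2: [16, 65/2, 9/2]
L2 α=1/5: [177/5, 359/5, 173/5]
L3 α=3/7: [1233/35, 2246/35, 3632/35]
L4 α=1/4: [7829/140, 10833/140, 6673/70]
L5 α=3/7: [15704/245, 11358/245, 36551/245]
L6 α=2/7: [17860/343, 28312/343, 61443/343]
rounded: [52, 83, 179]

at x=0,y=2 over L1,L2,L3,L4,L5,L6:
after L1 α=3/5: [483/5, 243/5, 309/5]
after L2 α=2/3: [1913/15, 1993/15, 2369/15]
after L3 α=1/2: [2299/15, 1724/15, 3869/30]
after L4 α=1/3: [4613/45, 5488/45, 6989/45]
after L5 α=0: [4613/45, 5488/45, 6989/45]
after L6 α=6/7: [60773/315, 41128/315, 70169/315]
rounded: [193, 131, 223]

at x=1,y=1 over L1,L2,L3,L4:
L1 α=1/7: [216/7, 157/7, 240/7]
L2 α=3/4: [4479/28, 3853/28, 5133/28]
L3 α=2/3: [17863/84, 13037/84, 7597/84]
L4 α=4/7: [17975/196, 29501/196, 10061/196]
= [92, 151, 51]

(2,1) stack=L1,L2,L3,L4; from [0,0,0]:
after L1 α=1/2: [59/2, 126, 51/2]
after L2 α=2/3: [251/6, 170, 157/2]
after L3 α=5/6: [1391/36, 295/3, 847/12]
after L4 α=2/7: [25027/252, 2021/21, 9587/84]
rounded: [99, 96, 114]


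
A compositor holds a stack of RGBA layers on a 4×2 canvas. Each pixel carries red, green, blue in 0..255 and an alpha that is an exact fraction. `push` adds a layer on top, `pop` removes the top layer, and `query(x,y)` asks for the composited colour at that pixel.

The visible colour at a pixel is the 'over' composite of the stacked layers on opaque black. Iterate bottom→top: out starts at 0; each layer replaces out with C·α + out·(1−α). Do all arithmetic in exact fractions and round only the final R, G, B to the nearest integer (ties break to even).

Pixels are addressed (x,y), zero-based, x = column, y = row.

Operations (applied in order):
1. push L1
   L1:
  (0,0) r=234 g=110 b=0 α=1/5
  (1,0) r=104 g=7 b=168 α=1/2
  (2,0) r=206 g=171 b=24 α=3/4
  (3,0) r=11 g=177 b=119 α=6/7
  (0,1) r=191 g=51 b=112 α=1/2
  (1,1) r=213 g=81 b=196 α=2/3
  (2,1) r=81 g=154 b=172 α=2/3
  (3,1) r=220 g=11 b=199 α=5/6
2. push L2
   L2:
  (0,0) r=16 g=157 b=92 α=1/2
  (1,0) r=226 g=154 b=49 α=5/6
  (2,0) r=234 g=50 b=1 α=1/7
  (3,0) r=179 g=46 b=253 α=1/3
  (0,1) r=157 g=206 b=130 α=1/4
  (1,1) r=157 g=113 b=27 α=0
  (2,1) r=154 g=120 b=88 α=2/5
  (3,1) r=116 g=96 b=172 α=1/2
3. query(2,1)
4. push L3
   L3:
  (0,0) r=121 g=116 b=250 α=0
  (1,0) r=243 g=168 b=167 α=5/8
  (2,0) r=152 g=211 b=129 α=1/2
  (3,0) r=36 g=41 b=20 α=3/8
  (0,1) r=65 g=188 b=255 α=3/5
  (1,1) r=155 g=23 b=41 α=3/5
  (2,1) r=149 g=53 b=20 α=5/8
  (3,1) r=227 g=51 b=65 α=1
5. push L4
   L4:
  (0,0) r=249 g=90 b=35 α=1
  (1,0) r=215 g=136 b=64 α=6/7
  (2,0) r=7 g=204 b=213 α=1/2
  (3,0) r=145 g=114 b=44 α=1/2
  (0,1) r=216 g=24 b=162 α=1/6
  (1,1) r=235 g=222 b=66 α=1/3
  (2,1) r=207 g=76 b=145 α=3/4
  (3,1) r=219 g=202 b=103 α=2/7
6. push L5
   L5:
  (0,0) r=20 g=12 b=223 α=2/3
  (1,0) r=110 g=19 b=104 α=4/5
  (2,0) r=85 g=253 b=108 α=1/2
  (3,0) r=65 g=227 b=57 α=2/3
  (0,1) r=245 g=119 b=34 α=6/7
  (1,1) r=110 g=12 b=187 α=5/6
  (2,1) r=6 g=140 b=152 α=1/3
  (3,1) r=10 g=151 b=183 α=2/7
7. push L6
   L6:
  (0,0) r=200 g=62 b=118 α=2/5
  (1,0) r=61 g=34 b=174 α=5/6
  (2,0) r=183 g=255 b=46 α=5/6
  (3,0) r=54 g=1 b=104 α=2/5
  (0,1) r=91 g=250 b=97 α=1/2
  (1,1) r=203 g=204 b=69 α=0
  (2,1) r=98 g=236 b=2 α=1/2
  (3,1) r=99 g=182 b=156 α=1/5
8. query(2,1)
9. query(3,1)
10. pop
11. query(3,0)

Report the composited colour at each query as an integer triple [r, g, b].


(2,1) stack=L1,L2; from [0,0,0]:
after L1 α=2/3: [54, 308/3, 344/3]
after L2 α=2/5: [94, 548/5, 104]
rounded: [94, 110, 104]

at x=2,y=1 over L1,L2,L3,L4,L5,L6:
L1 α=2/3: [54, 308/3, 344/3]
L2 α=2/5: [94, 548/5, 104]
L3 α=5/8: [1027/8, 2969/40, 103/2]
L4 α=3/4: [5995/32, 12089/160, 973/8]
L5 α=1/3: [6091/48, 7763/80, 527/4]
L6 α=1/2: [10795/96, 26643/160, 535/8]
rounded: [112, 167, 67]

query (3,1) [L1,L2,L3,L4,L5,L6] — begin 0,0,0
+L1 (α=5/6) → [550/3, 55/6, 995/6]
+L2 (α=1/2) → [449/3, 631/12, 2027/12]
+L3 (α=1) → [227, 51, 65]
+L4 (α=2/7) → [1573/7, 659/7, 531/7]
+L5 (α=2/7) → [8005/49, 5409/49, 5217/49]
+L6 (α=1/5) → [36871/245, 30554/245, 28512/245]
→ [150, 125, 116]

(3,0) stack=L1,L2,L3,L4,L5; from [0,0,0]:
+L1 (α=6/7) → [66/7, 1062/7, 102]
+L2 (α=1/3) → [1385/21, 2446/21, 457/3]
+L3 (α=3/8) → [9193/168, 14813/168, 2465/24]
+L4 (α=1/2) → [33553/336, 33965/336, 3521/48]
+L5 (α=2/3) → [77233/1008, 186509/1008, 8993/144]
= [77, 185, 62]


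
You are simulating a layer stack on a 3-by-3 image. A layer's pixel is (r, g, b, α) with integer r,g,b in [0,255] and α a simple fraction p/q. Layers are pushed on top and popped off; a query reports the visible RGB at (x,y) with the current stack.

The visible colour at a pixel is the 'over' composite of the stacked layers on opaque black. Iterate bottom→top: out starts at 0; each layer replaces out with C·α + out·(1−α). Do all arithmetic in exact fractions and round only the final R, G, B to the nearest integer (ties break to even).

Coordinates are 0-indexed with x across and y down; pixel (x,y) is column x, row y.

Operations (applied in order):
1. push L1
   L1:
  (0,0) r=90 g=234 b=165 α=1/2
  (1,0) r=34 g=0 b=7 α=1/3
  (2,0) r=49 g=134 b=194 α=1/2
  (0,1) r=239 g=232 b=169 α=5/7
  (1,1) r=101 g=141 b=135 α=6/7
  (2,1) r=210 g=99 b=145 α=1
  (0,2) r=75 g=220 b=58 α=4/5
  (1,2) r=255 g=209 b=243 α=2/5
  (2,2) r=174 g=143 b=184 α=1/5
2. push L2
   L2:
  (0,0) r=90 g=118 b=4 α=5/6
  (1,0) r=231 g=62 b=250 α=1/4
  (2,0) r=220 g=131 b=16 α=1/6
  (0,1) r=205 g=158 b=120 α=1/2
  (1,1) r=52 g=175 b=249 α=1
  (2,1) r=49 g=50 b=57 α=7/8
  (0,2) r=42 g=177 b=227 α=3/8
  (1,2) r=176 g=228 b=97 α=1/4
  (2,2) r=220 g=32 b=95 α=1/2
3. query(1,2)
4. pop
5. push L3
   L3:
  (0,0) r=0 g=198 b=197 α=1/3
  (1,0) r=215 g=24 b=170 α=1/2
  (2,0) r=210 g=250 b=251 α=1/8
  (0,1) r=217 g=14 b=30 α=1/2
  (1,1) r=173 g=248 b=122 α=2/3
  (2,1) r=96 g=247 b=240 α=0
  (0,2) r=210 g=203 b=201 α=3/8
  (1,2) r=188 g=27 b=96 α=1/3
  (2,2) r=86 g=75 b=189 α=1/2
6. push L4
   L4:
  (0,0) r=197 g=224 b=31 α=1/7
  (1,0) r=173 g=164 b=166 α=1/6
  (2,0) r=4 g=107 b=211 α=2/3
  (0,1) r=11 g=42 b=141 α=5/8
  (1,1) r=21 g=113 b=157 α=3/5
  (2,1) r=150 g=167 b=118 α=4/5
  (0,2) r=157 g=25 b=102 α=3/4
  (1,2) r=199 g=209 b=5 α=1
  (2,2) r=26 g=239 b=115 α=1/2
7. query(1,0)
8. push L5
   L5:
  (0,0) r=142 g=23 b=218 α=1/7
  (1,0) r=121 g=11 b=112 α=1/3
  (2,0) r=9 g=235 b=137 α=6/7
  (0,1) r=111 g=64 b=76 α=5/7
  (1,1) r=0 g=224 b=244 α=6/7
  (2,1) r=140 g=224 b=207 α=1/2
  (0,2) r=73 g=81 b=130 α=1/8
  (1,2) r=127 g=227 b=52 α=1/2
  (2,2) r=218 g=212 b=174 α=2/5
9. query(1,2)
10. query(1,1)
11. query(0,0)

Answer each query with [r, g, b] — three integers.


(1,2) stack=L1,L2; from [0,0,0]:
+L1 (α=2/5) → [102, 418/5, 486/5]
+L2 (α=1/4) → [241/2, 1197/10, 1943/20]
rounded: [120, 120, 97]

query (1,0) [L1,L3,L4] — begin 0,0,0
L1 α=1/3: [34/3, 0, 7/3]
L3 α=1/2: [679/6, 12, 517/6]
L4 α=1/6: [4433/36, 112/3, 3581/36]
= [123, 37, 99]

(1,2) stack=L1,L3,L4,L5; from [0,0,0]:
+L1 (α=2/5) → [102, 418/5, 486/5]
+L3 (α=1/3) → [392/3, 971/15, 484/5]
+L4 (α=1) → [199, 209, 5]
+L5 (α=1/2) → [163, 218, 57/2]
rounded: [163, 218, 28]

at x=1,y=1 over L1,L3,L4,L5:
after L1 α=6/7: [606/7, 846/7, 810/7]
after L3 α=2/3: [3028/21, 4318/21, 2518/21]
after L4 α=3/5: [7379/105, 3151/21, 14927/105]
after L5 α=6/7: [7379/735, 31375/147, 168647/735]
→ [10, 213, 229]

(0,0) stack=L1,L3,L4,L5; from [0,0,0]:
L1 α=1/2: [45, 117, 165/2]
L3 α=1/3: [30, 144, 362/3]
L4 α=1/7: [377/7, 1088/7, 755/7]
L5 α=1/7: [3256/49, 6689/49, 6056/49]
rounded: [66, 137, 124]


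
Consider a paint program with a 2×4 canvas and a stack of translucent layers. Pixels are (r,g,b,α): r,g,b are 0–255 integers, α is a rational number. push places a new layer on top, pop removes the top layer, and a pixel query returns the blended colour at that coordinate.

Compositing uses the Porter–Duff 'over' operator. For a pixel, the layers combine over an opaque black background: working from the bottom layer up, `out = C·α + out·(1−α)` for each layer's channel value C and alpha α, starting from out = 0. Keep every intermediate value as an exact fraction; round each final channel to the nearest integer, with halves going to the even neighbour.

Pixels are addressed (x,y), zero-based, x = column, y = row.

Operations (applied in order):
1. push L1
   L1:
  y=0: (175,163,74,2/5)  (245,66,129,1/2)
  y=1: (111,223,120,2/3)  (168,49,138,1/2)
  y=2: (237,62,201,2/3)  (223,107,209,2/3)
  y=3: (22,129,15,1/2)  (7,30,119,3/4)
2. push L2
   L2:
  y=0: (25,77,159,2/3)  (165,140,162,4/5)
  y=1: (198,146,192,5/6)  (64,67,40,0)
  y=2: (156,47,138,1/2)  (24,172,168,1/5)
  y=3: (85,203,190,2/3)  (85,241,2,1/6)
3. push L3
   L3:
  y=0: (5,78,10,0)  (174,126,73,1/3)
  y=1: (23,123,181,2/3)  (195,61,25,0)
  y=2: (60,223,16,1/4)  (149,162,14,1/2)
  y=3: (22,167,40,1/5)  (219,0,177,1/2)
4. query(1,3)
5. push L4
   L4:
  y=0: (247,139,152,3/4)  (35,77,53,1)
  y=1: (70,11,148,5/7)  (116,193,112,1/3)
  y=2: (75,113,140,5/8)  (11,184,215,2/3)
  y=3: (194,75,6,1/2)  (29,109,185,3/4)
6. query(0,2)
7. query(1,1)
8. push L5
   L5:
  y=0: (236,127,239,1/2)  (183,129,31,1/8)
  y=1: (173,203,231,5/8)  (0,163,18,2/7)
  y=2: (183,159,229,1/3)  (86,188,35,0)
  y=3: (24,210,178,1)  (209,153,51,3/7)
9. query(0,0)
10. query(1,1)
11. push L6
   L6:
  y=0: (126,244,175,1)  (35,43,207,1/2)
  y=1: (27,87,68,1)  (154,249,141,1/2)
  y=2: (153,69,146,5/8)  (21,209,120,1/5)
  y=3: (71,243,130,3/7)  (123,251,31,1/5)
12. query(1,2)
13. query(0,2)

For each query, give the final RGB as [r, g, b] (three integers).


query (1,3) [L1,L2,L3] — begin 0,0,0
L1 α=3/4: [21/4, 45/2, 357/4]
L2 α=1/6: [445/24, 707/12, 1793/24]
L3 α=1/2: [5701/48, 707/24, 6041/48]
rounded: [119, 29, 126]

(0,2) stack=L1,L2,L3,L4; from [0,0,0]:
+L1 (α=2/3) → [158, 124/3, 134]
+L2 (α=1/2) → [157, 265/6, 136]
+L3 (α=1/4) → [531/4, 711/8, 106]
+L4 (α=5/8) → [3093/32, 6653/64, 509/4]
→ [97, 104, 127]

query (1,1) [L1,L2,L3,L4] — begin 0,0,0
after L1 α=1/2: [84, 49/2, 69]
after L2 α=0: [84, 49/2, 69]
after L3 α=0: [84, 49/2, 69]
after L4 α=1/3: [284/3, 242/3, 250/3]
→ [95, 81, 83]

at x=0,y=0 over L1,L2,L3,L4,L5:
+L1 (α=2/5) → [70, 326/5, 148/5]
+L2 (α=2/3) → [40, 1096/15, 1738/15]
+L3 (α=0) → [40, 1096/15, 1738/15]
+L4 (α=3/4) → [781/4, 7351/60, 4289/30]
+L5 (α=1/2) → [1725/8, 14971/120, 11459/60]
= [216, 125, 191]

query (1,1) [L1,L2,L3,L4,L5] — begin 0,0,0
L1 α=1/2: [84, 49/2, 69]
L2 α=0: [84, 49/2, 69]
L3 α=0: [84, 49/2, 69]
L4 α=1/3: [284/3, 242/3, 250/3]
L5 α=2/7: [1420/21, 2188/21, 194/3]
= [68, 104, 65]

query (1,2) [L1,L2,L3,L4,L5,L6] — begin 0,0,0
L1 α=2/3: [446/3, 214/3, 418/3]
L2 α=1/5: [1856/15, 1372/15, 2176/15]
L3 α=1/2: [4091/30, 1901/15, 1193/15]
L4 α=2/3: [4751/90, 7421/45, 7643/45]
L5 α=0: [4751/90, 7421/45, 7643/45]
L6 α=1/5: [10447/225, 39089/225, 35972/225]
rounded: [46, 174, 160]

(0,2) stack=L1,L2,L3,L4,L5,L6; from [0,0,0]:
L1 α=2/3: [158, 124/3, 134]
L2 α=1/2: [157, 265/6, 136]
L3 α=1/4: [531/4, 711/8, 106]
L4 α=5/8: [3093/32, 6653/64, 509/4]
L5 α=1/3: [2007/16, 11741/96, 967/6]
L6 α=5/8: [18261/128, 22781/256, 2427/16]
= [143, 89, 152]


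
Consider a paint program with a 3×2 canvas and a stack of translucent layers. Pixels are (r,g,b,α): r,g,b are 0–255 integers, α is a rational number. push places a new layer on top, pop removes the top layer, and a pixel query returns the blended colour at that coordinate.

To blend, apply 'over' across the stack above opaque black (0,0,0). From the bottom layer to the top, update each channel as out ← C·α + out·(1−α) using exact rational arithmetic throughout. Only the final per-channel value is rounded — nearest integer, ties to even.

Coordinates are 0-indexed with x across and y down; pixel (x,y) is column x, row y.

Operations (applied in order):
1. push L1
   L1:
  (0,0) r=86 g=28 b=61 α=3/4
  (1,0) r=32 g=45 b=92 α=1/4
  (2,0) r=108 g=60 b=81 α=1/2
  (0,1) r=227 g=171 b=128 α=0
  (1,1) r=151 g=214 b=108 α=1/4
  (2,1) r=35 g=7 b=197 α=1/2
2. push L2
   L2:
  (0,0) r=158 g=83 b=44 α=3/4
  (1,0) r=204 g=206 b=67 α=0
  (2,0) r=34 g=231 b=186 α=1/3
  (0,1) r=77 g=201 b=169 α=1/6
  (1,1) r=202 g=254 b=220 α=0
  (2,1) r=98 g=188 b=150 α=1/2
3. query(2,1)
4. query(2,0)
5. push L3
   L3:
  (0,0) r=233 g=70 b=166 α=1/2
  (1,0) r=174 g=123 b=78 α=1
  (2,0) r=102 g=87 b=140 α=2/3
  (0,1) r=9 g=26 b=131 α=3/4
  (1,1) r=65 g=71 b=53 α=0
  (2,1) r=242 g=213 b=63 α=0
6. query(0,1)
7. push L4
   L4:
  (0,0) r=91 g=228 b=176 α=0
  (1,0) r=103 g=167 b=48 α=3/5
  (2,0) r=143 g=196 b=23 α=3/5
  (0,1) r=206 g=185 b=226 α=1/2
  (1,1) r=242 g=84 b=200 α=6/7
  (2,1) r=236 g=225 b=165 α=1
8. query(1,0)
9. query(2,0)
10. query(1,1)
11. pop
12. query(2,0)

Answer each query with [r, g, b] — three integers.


query (2,1) [L1,L2] — begin 0,0,0
+L1 (α=1/2) → [35/2, 7/2, 197/2]
+L2 (α=1/2) → [231/4, 383/4, 497/4]
→ [58, 96, 124]

query (2,0) [L1,L2] — begin 0,0,0
after L1 α=1/2: [54, 30, 81/2]
after L2 α=1/3: [142/3, 97, 89]
→ [47, 97, 89]

(0,1) stack=L1,L2,L3; from [0,0,0]:
after L1 α=0: [0, 0, 0]
after L2 α=1/6: [77/6, 67/2, 169/6]
after L3 α=3/4: [239/24, 223/8, 2527/24]
= [10, 28, 105]

query (1,0) [L1,L2,L3,L4] — begin 0,0,0
L1 α=1/4: [8, 45/4, 23]
L2 α=0: [8, 45/4, 23]
L3 α=1: [174, 123, 78]
L4 α=3/5: [657/5, 747/5, 60]
rounded: [131, 149, 60]

(2,0) stack=L1,L2,L3,L4; from [0,0,0]:
L1 α=1/2: [54, 30, 81/2]
L2 α=1/3: [142/3, 97, 89]
L3 α=2/3: [754/9, 271/3, 123]
L4 α=3/5: [5369/45, 2306/15, 63]
rounded: [119, 154, 63]

at x=1,y=1 over L1,L2,L3,L4:
+L1 (α=1/4) → [151/4, 107/2, 27]
+L2 (α=0) → [151/4, 107/2, 27]
+L3 (α=0) → [151/4, 107/2, 27]
+L4 (α=6/7) → [5959/28, 1115/14, 1227/7]
→ [213, 80, 175]

at x=2,y=0 over L1,L2,L3:
+L1 (α=1/2) → [54, 30, 81/2]
+L2 (α=1/3) → [142/3, 97, 89]
+L3 (α=2/3) → [754/9, 271/3, 123]
rounded: [84, 90, 123]


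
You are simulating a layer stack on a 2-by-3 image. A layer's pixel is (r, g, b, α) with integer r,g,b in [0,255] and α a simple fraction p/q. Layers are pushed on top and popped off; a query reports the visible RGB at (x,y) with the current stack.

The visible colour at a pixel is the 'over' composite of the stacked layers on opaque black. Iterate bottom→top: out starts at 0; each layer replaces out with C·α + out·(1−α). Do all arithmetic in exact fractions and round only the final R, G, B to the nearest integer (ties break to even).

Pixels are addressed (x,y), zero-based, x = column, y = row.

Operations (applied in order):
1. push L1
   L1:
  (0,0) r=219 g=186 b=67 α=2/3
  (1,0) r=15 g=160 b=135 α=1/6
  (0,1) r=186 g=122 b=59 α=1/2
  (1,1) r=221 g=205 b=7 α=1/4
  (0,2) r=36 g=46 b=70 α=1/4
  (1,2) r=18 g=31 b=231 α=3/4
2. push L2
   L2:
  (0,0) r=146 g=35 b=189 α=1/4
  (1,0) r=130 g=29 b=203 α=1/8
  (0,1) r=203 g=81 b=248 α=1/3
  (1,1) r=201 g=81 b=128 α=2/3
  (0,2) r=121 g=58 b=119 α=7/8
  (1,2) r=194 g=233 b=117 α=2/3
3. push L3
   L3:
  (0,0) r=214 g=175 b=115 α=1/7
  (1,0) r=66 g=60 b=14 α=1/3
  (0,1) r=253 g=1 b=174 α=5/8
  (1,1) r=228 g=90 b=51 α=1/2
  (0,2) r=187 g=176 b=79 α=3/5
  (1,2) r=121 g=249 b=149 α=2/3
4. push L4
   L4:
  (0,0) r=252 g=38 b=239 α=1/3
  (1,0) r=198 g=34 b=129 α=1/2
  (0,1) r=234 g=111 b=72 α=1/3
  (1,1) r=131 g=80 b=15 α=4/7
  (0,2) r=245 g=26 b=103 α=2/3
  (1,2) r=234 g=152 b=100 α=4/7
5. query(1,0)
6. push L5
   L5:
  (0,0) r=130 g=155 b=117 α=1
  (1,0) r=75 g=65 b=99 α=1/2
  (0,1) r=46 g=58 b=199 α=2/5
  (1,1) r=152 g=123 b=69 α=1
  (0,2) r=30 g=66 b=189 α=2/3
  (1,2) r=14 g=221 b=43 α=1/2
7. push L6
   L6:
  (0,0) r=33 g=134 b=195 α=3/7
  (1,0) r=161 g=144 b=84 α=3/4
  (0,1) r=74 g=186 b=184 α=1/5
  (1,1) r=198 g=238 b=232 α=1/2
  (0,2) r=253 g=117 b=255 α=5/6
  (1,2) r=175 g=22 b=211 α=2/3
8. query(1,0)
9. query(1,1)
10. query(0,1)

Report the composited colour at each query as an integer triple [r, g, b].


at x=1,y=0 over L1,L2,L3,L4:
+L1 (α=1/6) → [5/2, 80/3, 45/2]
+L2 (α=1/8) → [295/16, 647/24, 721/16]
+L3 (α=1/3) → [823/24, 1367/36, 833/24]
+L4 (α=1/2) → [5575/48, 2591/72, 3929/48]
→ [116, 36, 82]

query (1,0) [L1,L2,L3,L4,L5,L6] — begin 0,0,0
+L1 (α=1/6) → [5/2, 80/3, 45/2]
+L2 (α=1/8) → [295/16, 647/24, 721/16]
+L3 (α=1/3) → [823/24, 1367/36, 833/24]
+L4 (α=1/2) → [5575/48, 2591/72, 3929/48]
+L5 (α=1/2) → [9175/96, 7271/144, 8681/96]
+L6 (α=3/4) → [55543/384, 69479/576, 32873/384]
= [145, 121, 86]

(1,1) stack=L1,L2,L3,L4,L5,L6; from [0,0,0]:
after L1 α=1/4: [221/4, 205/4, 7/4]
after L2 α=2/3: [1829/12, 853/12, 1031/12]
after L3 α=1/2: [4565/24, 1933/24, 1643/24]
after L4 α=4/7: [1251/8, 4493/56, 2123/56]
after L5 α=1: [152, 123, 69]
after L6 α=1/2: [175, 361/2, 301/2]
= [175, 180, 150]

(0,1) stack=L1,L2,L3,L4,L5,L6; from [0,0,0]:
L1 α=1/2: [93, 61, 59/2]
L2 α=1/3: [389/3, 203/3, 307/3]
L3 α=5/8: [827/4, 26, 1177/8]
L4 α=1/3: [1295/6, 163/3, 1465/12]
L5 α=2/5: [1479/10, 279/5, 3057/20]
L6 α=1/5: [3328/25, 2046/25, 3977/25]
= [133, 82, 159]


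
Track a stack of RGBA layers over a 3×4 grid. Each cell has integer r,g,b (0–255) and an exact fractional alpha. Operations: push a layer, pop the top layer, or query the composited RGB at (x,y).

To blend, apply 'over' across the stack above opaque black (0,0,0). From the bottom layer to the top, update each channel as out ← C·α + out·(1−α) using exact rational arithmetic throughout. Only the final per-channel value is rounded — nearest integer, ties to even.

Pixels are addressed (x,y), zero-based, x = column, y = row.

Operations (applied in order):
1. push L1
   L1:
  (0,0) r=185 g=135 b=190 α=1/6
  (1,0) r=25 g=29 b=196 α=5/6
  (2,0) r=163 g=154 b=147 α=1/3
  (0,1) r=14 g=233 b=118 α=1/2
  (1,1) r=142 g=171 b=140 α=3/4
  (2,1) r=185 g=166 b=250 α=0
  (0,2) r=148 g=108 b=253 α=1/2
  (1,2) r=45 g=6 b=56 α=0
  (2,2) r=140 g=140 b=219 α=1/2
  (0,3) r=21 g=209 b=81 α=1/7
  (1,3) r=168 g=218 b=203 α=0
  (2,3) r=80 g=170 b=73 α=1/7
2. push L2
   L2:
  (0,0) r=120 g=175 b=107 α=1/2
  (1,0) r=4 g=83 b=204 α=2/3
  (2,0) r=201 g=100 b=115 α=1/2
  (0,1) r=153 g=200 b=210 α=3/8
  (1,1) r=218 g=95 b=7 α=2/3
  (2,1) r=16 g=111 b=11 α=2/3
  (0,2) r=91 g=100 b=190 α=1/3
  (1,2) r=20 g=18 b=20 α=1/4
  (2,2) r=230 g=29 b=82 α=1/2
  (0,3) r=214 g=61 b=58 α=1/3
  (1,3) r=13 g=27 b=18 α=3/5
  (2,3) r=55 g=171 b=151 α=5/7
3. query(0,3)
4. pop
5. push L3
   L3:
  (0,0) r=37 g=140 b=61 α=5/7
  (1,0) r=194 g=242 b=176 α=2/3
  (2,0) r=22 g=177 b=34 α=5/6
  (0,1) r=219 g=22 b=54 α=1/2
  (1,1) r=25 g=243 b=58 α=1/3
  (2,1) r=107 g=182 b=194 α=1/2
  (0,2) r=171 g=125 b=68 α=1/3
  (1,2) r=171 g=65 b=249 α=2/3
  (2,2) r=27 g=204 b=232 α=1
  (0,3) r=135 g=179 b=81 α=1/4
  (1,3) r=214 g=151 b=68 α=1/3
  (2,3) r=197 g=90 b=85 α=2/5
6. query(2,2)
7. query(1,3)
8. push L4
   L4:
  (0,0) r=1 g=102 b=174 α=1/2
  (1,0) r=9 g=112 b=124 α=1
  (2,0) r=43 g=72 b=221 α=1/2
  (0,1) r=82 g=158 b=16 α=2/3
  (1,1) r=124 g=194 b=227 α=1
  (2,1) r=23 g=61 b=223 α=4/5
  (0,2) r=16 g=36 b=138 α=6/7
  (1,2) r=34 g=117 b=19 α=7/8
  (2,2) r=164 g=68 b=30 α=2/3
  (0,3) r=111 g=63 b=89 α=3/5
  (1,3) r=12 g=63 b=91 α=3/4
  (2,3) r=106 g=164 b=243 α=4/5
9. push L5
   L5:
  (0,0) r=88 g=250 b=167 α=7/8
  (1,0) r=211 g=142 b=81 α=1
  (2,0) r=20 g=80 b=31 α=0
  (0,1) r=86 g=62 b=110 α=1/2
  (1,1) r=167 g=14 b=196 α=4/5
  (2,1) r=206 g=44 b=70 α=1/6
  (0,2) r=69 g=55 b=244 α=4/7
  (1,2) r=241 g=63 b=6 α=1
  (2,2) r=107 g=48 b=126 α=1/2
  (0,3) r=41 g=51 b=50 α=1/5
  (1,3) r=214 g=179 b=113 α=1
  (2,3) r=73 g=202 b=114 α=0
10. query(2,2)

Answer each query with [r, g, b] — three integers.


at x=0,y=3 over L1,L2:
after L1 α=1/7: [3, 209/7, 81/7]
after L2 α=1/3: [220/3, 845/21, 568/21]
= [73, 40, 27]

query (2,2) [L1,L3] — begin 0,0,0
L1 α=1/2: [70, 70, 219/2]
L3 α=1: [27, 204, 232]
= [27, 204, 232]

query (1,3) [L1,L3] — begin 0,0,0
+L1 (α=0) → [0, 0, 0]
+L3 (α=1/3) → [214/3, 151/3, 68/3]
= [71, 50, 23]

at x=2,y=2 over L1,L3,L4,L5:
after L1 α=1/2: [70, 70, 219/2]
after L3 α=1: [27, 204, 232]
after L4 α=2/3: [355/3, 340/3, 292/3]
after L5 α=1/2: [338/3, 242/3, 335/3]
= [113, 81, 112]


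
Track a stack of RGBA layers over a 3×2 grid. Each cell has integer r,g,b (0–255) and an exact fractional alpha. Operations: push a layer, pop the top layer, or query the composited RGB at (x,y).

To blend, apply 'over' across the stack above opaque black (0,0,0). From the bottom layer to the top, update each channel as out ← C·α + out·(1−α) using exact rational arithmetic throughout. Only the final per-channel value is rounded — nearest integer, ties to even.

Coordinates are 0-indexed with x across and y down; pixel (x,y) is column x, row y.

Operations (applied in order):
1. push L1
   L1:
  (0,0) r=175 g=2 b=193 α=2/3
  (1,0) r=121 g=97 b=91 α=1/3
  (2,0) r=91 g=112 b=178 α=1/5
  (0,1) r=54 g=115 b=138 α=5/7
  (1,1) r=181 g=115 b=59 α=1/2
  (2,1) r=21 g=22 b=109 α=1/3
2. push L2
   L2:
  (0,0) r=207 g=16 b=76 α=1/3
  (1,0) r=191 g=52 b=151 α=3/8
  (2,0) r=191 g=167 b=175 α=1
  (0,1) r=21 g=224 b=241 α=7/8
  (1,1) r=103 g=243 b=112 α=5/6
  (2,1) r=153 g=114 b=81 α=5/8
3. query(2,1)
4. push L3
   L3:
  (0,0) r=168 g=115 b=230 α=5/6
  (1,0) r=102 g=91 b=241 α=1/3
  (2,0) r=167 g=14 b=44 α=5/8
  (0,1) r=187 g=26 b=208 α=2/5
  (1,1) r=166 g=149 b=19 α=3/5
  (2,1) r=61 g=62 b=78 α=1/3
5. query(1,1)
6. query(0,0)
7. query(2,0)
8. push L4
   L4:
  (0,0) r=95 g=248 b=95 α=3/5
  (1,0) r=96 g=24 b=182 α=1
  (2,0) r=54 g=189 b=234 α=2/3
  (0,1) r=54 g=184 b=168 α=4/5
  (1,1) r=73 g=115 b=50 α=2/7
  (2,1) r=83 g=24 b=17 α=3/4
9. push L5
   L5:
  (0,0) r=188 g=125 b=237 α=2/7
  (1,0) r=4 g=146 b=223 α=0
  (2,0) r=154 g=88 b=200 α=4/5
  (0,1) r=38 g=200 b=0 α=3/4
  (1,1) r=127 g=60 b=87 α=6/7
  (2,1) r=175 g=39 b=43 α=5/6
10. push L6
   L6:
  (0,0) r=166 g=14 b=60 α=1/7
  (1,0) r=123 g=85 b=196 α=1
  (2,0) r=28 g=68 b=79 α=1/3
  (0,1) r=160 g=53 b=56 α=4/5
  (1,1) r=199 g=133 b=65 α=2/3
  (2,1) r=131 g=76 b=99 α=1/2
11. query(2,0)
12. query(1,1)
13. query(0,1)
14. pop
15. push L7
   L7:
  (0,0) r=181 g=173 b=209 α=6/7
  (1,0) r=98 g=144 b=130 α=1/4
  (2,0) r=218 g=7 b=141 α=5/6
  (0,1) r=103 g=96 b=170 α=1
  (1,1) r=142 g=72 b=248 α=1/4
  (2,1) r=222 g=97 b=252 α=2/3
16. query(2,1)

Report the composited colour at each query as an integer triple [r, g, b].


query (2,1) [L1,L2] — begin 0,0,0
L1 α=1/3: [7, 22/3, 109/3]
L2 α=5/8: [393/4, 74, 257/4]
rounded: [98, 74, 64]

at x=1,y=1 over L1,L2,L3:
L1 α=1/2: [181/2, 115/2, 59/2]
L2 α=5/6: [1211/12, 2545/12, 393/4]
L3 α=3/5: [4199/30, 5227/30, 507/10]
rounded: [140, 174, 51]

query (0,0) [L1,L2,L3] — begin 0,0,0
after L1 α=2/3: [350/3, 4/3, 386/3]
after L2 α=1/3: [1321/9, 56/9, 1000/9]
after L3 α=5/6: [8881/54, 5231/54, 5675/27]
rounded: [164, 97, 210]

(2,0) stack=L1,L2,L3; from [0,0,0]:
after L1 α=1/5: [91/5, 112/5, 178/5]
after L2 α=1: [191, 167, 175]
after L3 α=5/8: [176, 571/8, 745/8]
→ [176, 71, 93]

(2,0) stack=L1,L2,L3,L4,L5,L6; from [0,0,0]:
L1 α=1/5: [91/5, 112/5, 178/5]
L2 α=1: [191, 167, 175]
L3 α=5/8: [176, 571/8, 745/8]
L4 α=2/3: [284/3, 3595/24, 4489/24]
L5 α=4/5: [2132/15, 12043/120, 23689/120]
L6 α=1/3: [4684/45, 16123/180, 28429/180]
→ [104, 90, 158]

(1,1) stack=L1,L2,L3,L4,L5,L6; from [0,0,0]:
L1 α=1/2: [181/2, 115/2, 59/2]
L2 α=5/6: [1211/12, 2545/12, 393/4]
L3 α=3/5: [4199/30, 5227/30, 507/10]
L4 α=2/7: [725/6, 6607/42, 101/2]
L5 α=6/7: [5297/42, 21727/294, 1145/14]
L6 α=2/3: [22013/126, 99931/882, 2965/42]
= [175, 113, 71]

query (0,1) [L1,L2,L3,L4,L5,L6] — begin 0,0,0
after L1 α=5/7: [270/7, 575/7, 690/7]
after L2 α=7/8: [1299/56, 11551/56, 12499/56]
after L3 α=2/5: [24841/280, 7513/56, 60793/280]
after L4 α=4/5: [85321/1400, 48729/280, 248953/1400]
after L5 α=3/4: [244921/5600, 216729/1120, 248953/5600]
after L6 α=4/5: [3828921/28000, 454169/5600, 1503353/28000]
→ [137, 81, 54]

(2,1) stack=L1,L2,L3,L4,L5,L7; from [0,0,0]:
+L1 (α=1/3) → [7, 22/3, 109/3]
+L2 (α=5/8) → [393/4, 74, 257/4]
+L3 (α=1/3) → [515/6, 70, 413/6]
+L4 (α=3/4) → [2009/24, 71/2, 719/24]
+L5 (α=5/6) → [23009/144, 461/12, 5879/144]
+L7 (α=2/3) → [86945/432, 2789/36, 78455/432]
rounded: [201, 77, 182]


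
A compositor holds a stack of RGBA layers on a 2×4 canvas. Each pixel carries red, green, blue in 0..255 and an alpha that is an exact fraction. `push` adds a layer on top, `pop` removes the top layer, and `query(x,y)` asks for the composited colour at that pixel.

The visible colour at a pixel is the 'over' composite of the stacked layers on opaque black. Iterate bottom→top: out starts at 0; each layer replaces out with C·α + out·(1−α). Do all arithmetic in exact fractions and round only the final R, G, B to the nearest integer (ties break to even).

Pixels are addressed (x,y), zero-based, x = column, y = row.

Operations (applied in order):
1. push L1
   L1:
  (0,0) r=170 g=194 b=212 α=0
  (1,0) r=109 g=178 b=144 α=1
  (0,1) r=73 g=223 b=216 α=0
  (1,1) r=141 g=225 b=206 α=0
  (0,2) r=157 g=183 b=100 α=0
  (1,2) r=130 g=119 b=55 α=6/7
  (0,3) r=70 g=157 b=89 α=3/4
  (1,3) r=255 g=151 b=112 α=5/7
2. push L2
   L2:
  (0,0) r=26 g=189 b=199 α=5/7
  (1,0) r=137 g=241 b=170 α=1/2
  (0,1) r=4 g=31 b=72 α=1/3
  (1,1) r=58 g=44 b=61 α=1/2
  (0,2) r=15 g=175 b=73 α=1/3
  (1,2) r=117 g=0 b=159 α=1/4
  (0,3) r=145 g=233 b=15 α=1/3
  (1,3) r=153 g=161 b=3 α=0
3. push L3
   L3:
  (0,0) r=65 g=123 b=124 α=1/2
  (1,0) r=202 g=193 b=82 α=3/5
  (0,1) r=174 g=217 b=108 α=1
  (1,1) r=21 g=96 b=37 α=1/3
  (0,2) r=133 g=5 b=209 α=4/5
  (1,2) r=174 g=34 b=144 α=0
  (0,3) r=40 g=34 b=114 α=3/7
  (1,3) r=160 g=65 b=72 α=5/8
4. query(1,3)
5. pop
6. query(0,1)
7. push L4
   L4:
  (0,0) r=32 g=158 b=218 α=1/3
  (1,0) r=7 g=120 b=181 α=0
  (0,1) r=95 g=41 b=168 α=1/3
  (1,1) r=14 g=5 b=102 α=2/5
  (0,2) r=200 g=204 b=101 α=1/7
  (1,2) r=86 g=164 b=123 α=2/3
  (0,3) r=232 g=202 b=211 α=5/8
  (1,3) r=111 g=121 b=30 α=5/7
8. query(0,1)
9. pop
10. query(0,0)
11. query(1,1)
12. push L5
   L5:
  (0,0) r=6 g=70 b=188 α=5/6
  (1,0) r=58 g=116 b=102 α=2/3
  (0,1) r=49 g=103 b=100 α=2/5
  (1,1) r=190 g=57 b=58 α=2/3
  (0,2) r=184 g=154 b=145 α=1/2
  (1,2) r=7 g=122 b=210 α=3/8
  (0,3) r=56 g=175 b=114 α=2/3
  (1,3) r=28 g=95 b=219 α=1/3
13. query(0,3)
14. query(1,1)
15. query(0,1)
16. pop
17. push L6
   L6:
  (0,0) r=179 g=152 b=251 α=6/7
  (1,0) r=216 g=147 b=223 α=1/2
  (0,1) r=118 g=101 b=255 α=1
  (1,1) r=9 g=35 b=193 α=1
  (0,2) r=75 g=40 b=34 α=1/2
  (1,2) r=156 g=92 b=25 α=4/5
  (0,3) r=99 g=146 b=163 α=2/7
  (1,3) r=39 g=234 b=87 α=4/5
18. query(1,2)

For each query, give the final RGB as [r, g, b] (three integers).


(1,3) stack=L1,L2,L3; from [0,0,0]:
+L1 (α=5/7) → [1275/7, 755/7, 80]
+L2 (α=0) → [1275/7, 755/7, 80]
+L3 (α=5/8) → [9425/56, 1135/14, 75]
rounded: [168, 81, 75]

at x=0,y=1 over L1,L2:
after L1 α=0: [0, 0, 0]
after L2 α=1/3: [4/3, 31/3, 24]
→ [1, 10, 24]

(0,1) stack=L1,L2,L4; from [0,0,0]:
+L1 (α=0) → [0, 0, 0]
+L2 (α=1/3) → [4/3, 31/3, 24]
+L4 (α=1/3) → [293/9, 185/9, 72]
= [33, 21, 72]

query (0,0) [L1,L2] — begin 0,0,0
after L1 α=0: [0, 0, 0]
after L2 α=5/7: [130/7, 135, 995/7]
→ [19, 135, 142]

query (1,1) [L1,L2] — begin 0,0,0
after L1 α=0: [0, 0, 0]
after L2 α=1/2: [29, 22, 61/2]
rounded: [29, 22, 30]

at x=0,y=3 over L1,L2,L5:
after L1 α=3/4: [105/2, 471/4, 267/4]
after L2 α=1/3: [250/3, 937/6, 99/2]
after L5 α=2/3: [586/9, 3037/18, 185/2]
= [65, 169, 92]

query (1,1) [L1,L2,L5] — begin 0,0,0
L1 α=0: [0, 0, 0]
L2 α=1/2: [29, 22, 61/2]
L5 α=2/3: [409/3, 136/3, 293/6]
rounded: [136, 45, 49]

at x=0,y=1 over L1,L2,L5:
L1 α=0: [0, 0, 0]
L2 α=1/3: [4/3, 31/3, 24]
L5 α=2/5: [102/5, 237/5, 272/5]
→ [20, 47, 54]

(1,2) stack=L1,L2,L6; from [0,0,0]:
+L1 (α=6/7) → [780/7, 102, 330/7]
+L2 (α=1/4) → [3159/28, 153/2, 2103/28]
+L6 (α=4/5) → [20631/140, 889/10, 4903/140]
= [147, 89, 35]


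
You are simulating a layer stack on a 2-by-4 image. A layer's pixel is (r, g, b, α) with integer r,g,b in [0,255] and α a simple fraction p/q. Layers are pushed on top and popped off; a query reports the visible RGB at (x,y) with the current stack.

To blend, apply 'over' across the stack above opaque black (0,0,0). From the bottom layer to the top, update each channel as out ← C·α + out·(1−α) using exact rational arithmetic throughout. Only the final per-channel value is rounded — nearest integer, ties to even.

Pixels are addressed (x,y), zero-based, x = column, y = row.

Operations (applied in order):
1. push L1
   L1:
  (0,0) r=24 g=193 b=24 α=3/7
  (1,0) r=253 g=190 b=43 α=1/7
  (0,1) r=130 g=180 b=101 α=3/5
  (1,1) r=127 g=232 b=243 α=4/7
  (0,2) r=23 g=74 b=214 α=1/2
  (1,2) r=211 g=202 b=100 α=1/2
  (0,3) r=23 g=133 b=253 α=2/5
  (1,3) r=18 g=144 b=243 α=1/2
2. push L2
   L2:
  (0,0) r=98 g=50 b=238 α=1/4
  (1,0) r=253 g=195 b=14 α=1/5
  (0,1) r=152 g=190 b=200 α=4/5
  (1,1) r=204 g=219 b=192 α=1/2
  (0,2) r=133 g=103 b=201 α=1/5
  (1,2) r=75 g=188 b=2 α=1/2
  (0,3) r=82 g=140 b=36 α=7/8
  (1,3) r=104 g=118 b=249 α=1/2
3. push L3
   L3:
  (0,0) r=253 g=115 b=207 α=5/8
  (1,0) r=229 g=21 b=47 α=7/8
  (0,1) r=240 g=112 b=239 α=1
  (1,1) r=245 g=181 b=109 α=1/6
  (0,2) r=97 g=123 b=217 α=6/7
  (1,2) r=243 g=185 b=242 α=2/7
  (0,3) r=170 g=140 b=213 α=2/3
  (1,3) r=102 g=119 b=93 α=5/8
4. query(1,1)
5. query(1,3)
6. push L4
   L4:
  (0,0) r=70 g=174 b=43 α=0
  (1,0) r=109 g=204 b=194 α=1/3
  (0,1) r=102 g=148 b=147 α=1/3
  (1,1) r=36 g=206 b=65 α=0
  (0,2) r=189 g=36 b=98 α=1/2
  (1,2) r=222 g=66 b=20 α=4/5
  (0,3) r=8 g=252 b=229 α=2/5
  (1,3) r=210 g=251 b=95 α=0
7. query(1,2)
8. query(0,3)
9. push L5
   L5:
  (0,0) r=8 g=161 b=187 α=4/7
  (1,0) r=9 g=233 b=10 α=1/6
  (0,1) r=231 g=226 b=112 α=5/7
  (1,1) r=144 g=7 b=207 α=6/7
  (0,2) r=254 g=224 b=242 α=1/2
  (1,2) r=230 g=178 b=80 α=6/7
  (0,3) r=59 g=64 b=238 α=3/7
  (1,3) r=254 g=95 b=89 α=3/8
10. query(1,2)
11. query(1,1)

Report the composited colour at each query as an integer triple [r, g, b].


(1,1) stack=L1,L2,L3; from [0,0,0]:
L1 α=4/7: [508/7, 928/7, 972/7]
L2 α=1/2: [968/7, 2461/14, 1158/7]
L3 α=1/6: [2185/14, 14839/84, 6553/42]
rounded: [156, 177, 156]

query (1,3) [L1,L2,L3] — begin 0,0,0
+L1 (α=1/2) → [9, 72, 243/2]
+L2 (α=1/2) → [113/2, 95, 741/4]
+L3 (α=5/8) → [1359/16, 110, 4083/32]
= [85, 110, 128]

(1,2) stack=L1,L2,L3,L4; from [0,0,0]:
L1 α=1/2: [211/2, 101, 50]
L2 α=1/2: [361/4, 289/2, 26]
L3 α=2/7: [3749/28, 2185/14, 614/7]
L4 α=4/5: [28613/140, 5881/70, 1174/35]
→ [204, 84, 34]

at x=0,y=3 over L1,L2,L3,L4:
+L1 (α=2/5) → [46/5, 266/5, 506/5]
+L2 (α=7/8) → [729/10, 2583/20, 883/20]
+L3 (α=2/3) → [4129/30, 8183/60, 9403/60]
+L4 (α=2/5) → [4289/50, 18263/100, 18563/100]
= [86, 183, 186]

at x=1,y=2 over L1,L2,L3,L4,L5:
+L1 (α=1/2) → [211/2, 101, 50]
+L2 (α=1/2) → [361/4, 289/2, 26]
+L3 (α=2/7) → [3749/28, 2185/14, 614/7]
+L4 (α=4/5) → [28613/140, 5881/70, 1174/35]
+L5 (α=6/7) → [221813/980, 80641/490, 17974/245]
rounded: [226, 165, 73]

(1,1) stack=L1,L2,L3,L4,L5; from [0,0,0]:
after L1 α=4/7: [508/7, 928/7, 972/7]
after L2 α=1/2: [968/7, 2461/14, 1158/7]
after L3 α=1/6: [2185/14, 14839/84, 6553/42]
after L4 α=0: [2185/14, 14839/84, 6553/42]
after L5 α=6/7: [14281/98, 18367/588, 58717/294]
→ [146, 31, 200]
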